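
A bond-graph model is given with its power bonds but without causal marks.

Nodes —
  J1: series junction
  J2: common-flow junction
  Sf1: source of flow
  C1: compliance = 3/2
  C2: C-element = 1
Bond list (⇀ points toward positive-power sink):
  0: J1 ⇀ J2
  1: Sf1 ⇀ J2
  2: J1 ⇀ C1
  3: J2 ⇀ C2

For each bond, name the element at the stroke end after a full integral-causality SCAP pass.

#1 stroke→Sf1  (Sf1 fixes flow; stroke at Sf1)
#0 stroke→J2  (J2: bond 1 brought flow, rest push out)
#3 stroke→J2  (1-jn J2 has f-setter on 1)
#2 stroke→J1  (J1 flow already set via bond 0)

b0 stroke→J2
b1 stroke→Sf1
b2 stroke→J1
b3 stroke→J2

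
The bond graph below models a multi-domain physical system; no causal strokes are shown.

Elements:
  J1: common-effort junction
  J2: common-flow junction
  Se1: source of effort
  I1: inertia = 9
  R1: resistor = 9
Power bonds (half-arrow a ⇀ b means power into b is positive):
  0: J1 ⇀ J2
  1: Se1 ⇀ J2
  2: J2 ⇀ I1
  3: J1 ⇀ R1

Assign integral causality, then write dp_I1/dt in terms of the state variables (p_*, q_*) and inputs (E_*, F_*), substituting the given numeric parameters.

β1 stroke at J2  (Se1 (Se) sets effort on bond)
β2 stroke at I1  (prefer integral on I1)
β0 stroke at J2  (J2 flow already set via bond 2)
β3 stroke at J1  (J1: last free bond brings effort in)

dp_I1/dt = E_Se1 - p_I1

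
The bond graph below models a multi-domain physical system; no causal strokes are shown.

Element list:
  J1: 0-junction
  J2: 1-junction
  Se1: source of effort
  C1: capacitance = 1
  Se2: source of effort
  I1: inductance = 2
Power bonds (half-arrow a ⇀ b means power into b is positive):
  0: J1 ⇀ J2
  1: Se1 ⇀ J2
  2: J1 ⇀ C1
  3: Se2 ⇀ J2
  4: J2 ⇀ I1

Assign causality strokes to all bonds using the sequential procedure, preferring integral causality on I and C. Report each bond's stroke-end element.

bond 1 stroke→J2  (Se1: effort source, stroke at far end)
bond 3 stroke→J2  (Se2: effort source, stroke at far end)
bond 2 stroke→J1  (prefer integral on C1)
bond 0 stroke→J2  (common-e at J1 fixed by 2)
bond 4 stroke→I1  (closing 1-jn rule on J2)

#0 |J2
#1 |J2
#2 |J1
#3 |J2
#4 |I1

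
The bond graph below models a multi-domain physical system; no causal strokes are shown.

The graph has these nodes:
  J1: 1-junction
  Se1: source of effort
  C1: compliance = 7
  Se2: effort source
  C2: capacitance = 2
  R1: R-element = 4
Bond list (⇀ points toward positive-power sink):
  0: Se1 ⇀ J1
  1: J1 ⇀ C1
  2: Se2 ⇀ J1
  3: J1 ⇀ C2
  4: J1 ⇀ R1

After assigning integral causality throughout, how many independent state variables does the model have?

#0 stroke at J1  (source Se1 imposes e)
#2 stroke at J1  (Se2: effort source, stroke at far end)
#1 stroke at J1  (C1 outputs effort q/C1)
#3 stroke at J1  (C2: C, integral causality)
#4 stroke at R1  (J1 needs exactly one f-in)

2  (C1, C2 all integral)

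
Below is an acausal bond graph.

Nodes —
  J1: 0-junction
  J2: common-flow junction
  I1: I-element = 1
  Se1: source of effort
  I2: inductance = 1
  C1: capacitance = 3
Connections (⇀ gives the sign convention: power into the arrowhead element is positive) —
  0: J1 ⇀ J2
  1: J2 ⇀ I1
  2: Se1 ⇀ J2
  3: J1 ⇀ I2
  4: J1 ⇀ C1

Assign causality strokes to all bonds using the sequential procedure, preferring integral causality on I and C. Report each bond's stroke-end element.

#0 →J2
#1 →I1
#2 →J2
#3 →I2
#4 →J1

b2 stroke→J2  (source Se1 imposes e)
b1 stroke→I1  (prefer integral on I1)
b0 stroke→J2  (1-jn J2 has f-setter on 1)
b3 stroke→I2  (I2 integral (f out))
b4 stroke→J1  (closing 0-jn rule on J1)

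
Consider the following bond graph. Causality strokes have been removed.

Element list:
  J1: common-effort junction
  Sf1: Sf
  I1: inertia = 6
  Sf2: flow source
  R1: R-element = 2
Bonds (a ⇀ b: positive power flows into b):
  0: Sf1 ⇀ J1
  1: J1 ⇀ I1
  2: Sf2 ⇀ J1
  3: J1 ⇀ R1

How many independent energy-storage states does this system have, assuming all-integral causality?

1  (I1 all integral)

bond 0 →Sf1  (Sf1 fixes flow; stroke at Sf1)
bond 2 →Sf2  (source Sf2 imposes f)
bond 1 →I1  (I1 outputs flow p/I1)
bond 3 →J1  (J1: last free bond brings effort in)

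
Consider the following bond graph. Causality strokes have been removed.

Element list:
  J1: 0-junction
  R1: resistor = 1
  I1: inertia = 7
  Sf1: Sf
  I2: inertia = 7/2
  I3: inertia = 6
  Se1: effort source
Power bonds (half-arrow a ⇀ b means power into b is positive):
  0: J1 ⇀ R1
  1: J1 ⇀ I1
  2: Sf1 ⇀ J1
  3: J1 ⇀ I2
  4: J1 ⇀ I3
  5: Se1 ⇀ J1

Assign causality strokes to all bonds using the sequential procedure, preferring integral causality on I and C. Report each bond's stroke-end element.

b0 stroke at R1
b1 stroke at I1
b2 stroke at Sf1
b3 stroke at I2
b4 stroke at I3
b5 stroke at J1

b2 stroke→Sf1  (Sf1 (Sf) sets flow on bond)
b5 stroke→J1  (source Se1 imposes e)
b0 stroke→R1  (common-e at J1 fixed by 5)
b1 stroke→I1  (common-e at J1 fixed by 5)
b3 stroke→I2  (J1: bond 5 brought effort, rest push out)
b4 stroke→I3  (J1 effort already set via bond 5)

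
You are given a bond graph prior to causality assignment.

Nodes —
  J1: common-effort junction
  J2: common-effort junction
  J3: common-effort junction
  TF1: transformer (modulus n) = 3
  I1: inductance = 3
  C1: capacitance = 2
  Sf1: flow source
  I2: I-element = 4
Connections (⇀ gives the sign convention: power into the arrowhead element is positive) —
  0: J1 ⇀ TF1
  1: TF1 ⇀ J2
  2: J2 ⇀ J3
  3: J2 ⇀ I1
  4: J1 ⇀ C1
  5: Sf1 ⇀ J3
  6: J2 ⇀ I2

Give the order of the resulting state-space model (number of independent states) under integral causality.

3  (C1, I1, I2 all integral)

β5 stroke at Sf1  (Sf1 fixes flow; stroke at Sf1)
β2 stroke at J3  (only one effort-in slot at J3)
β3 stroke at I1  (I1: I, integral causality)
β4 stroke at J1  (prefer integral on C1)
β0 stroke at TF1  (J1 effort already set via bond 4)
β1 stroke at J2  (TF1 one-in-one-out from 0)
β6 stroke at I2  (common-e at J2 fixed by 1)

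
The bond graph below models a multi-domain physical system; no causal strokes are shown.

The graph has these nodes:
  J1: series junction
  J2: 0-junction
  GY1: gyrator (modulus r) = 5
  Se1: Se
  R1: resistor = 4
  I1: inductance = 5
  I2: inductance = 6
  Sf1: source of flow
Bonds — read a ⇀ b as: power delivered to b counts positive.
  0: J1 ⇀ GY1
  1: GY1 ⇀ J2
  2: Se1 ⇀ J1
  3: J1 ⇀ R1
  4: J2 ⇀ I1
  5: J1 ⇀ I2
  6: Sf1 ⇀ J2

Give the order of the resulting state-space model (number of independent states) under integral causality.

2  (I1, I2 all integral)

#2 |J1  (source Se1 imposes e)
#6 |Sf1  (source Sf1 imposes f)
#4 |I1  (I1: I, integral causality)
#1 |J2  (J2 needs exactly one e-in)
#0 |J1  (GY1 both-in/both-out from 1)
#5 |I2  (I2 outputs flow p/I2)
#3 |J1  (J1: bond 5 brought flow, rest push out)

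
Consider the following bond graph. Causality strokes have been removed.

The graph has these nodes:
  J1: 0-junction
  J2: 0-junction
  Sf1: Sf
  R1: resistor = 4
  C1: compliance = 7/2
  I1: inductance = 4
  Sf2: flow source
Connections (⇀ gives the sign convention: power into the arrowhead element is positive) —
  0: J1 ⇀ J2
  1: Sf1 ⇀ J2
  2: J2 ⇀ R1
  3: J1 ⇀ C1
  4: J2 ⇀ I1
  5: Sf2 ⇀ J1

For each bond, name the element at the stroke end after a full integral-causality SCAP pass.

b1 stroke at Sf1  (Sf1 (Sf) sets flow on bond)
b5 stroke at Sf2  (Sf2 (Sf) sets flow on bond)
b3 stroke at J1  (C1 integral (e out))
b0 stroke at J2  (0-jn J1 has e-setter on 3)
b2 stroke at R1  (common-e at J2 fixed by 0)
b4 stroke at I1  (common-e at J2 fixed by 0)

#0 stroke at J2
#1 stroke at Sf1
#2 stroke at R1
#3 stroke at J1
#4 stroke at I1
#5 stroke at Sf2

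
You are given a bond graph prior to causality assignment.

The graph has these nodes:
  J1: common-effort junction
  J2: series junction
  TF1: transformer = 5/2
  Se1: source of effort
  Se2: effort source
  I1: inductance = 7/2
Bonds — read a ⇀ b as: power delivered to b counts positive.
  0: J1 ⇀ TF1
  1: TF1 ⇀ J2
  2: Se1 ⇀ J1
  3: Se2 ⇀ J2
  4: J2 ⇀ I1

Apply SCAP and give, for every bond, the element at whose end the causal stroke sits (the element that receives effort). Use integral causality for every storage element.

b2 stroke at J1  (Se1 fixes effort; stroke away)
b3 stroke at J2  (Se2: effort source, stroke at far end)
b0 stroke at TF1  (0-jn J1 has e-setter on 2)
b1 stroke at J2  (TF1 one-in-one-out from 0)
b4 stroke at I1  (J2: last free bond brings flow in)

bond 0 →TF1
bond 1 →J2
bond 2 →J1
bond 3 →J2
bond 4 →I1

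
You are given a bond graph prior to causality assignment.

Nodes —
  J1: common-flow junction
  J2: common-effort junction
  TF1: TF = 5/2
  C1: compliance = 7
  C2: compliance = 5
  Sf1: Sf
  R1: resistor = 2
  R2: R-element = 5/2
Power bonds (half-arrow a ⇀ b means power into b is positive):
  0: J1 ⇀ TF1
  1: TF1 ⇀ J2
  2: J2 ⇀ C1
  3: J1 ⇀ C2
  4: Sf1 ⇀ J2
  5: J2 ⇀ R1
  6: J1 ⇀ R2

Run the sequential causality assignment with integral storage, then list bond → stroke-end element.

#4 stroke→Sf1  (Sf1 fixes flow; stroke at Sf1)
#2 stroke→J2  (C1 integral (e out))
#1 stroke→TF1  (0-jn J2 has e-setter on 2)
#5 stroke→R1  (J2 effort already set via bond 2)
#0 stroke→J1  (TF1: transformer flips bond 1)
#3 stroke→J1  (prefer integral on C2)
#6 stroke→R2  (J1 needs exactly one f-in)

bond 0 →J1
bond 1 →TF1
bond 2 →J2
bond 3 →J1
bond 4 →Sf1
bond 5 →R1
bond 6 →R2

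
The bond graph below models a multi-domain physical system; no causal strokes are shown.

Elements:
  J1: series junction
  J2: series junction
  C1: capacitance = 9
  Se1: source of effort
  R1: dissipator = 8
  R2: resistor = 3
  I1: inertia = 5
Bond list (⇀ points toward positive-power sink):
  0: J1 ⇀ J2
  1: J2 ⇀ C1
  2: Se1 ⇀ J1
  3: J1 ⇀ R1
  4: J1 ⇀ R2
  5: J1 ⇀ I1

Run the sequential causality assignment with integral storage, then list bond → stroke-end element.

b0 stroke at J1
b1 stroke at J2
b2 stroke at J1
b3 stroke at J1
b4 stroke at J1
b5 stroke at I1

β2 →J1  (Se1 (Se) sets effort on bond)
β1 →J2  (C1 integral (e out))
β0 →J1  (J2: last free bond brings flow in)
β5 →I1  (I1 outputs flow p/I1)
β3 →J1  (1-jn J1 has f-setter on 5)
β4 →J1  (1-jn J1 has f-setter on 5)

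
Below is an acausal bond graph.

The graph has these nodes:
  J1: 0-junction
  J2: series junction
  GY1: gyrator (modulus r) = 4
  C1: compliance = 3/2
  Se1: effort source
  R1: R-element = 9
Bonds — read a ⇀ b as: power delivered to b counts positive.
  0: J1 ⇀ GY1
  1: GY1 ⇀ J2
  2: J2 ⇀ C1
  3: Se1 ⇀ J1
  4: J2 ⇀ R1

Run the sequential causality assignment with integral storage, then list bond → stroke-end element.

b3 stroke→J1  (Se1 (Se) sets effort on bond)
b0 stroke→GY1  (common-e at J1 fixed by 3)
b1 stroke→GY1  (GY GY1: same side as bond 0)
b2 stroke→J2  (common-f at J2 fixed by 1)
b4 stroke→J2  (J2: bond 1 brought flow, rest push out)

β0 →GY1
β1 →GY1
β2 →J2
β3 →J1
β4 →J2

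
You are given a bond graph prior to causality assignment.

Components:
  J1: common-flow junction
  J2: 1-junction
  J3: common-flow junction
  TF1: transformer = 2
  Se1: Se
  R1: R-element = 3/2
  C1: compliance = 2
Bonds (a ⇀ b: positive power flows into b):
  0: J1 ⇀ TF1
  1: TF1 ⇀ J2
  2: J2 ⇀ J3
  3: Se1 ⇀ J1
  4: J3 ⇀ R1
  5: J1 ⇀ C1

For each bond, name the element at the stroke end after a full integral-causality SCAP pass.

β3 stroke→J1  (Se1 (Se) sets effort on bond)
β5 stroke→J1  (C1: C, integral causality)
β0 stroke→TF1  (only one flow-in slot at J1)
β1 stroke→J2  (through TF1, causality passes straight; one stroke at TF1)
β2 stroke→J3  (only one flow-in slot at J2)
β4 stroke→R1  (J3: last free bond brings flow in)

#0 stroke at TF1
#1 stroke at J2
#2 stroke at J3
#3 stroke at J1
#4 stroke at R1
#5 stroke at J1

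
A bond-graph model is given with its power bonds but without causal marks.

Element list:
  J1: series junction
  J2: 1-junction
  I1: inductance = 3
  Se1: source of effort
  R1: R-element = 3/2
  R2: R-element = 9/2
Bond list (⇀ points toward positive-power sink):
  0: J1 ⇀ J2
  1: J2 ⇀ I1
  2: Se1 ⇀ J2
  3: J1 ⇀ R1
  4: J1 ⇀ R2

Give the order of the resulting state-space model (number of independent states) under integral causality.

1  (I1 all integral)

b2 stroke at J2  (Se1: effort source, stroke at far end)
b1 stroke at I1  (I1 outputs flow p/I1)
b0 stroke at J2  (J2 flow already set via bond 1)
b3 stroke at J1  (1-jn J1 has f-setter on 0)
b4 stroke at J1  (J1: bond 0 brought flow, rest push out)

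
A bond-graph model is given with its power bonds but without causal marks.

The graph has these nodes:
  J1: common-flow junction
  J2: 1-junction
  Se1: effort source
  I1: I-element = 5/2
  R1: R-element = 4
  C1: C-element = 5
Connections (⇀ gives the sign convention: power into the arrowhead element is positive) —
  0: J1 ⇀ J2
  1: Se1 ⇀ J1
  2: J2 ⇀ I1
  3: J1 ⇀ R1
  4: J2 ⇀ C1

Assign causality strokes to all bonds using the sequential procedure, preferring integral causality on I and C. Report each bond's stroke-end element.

bond 1 stroke at J1  (Se1: effort source, stroke at far end)
bond 2 stroke at I1  (I1: I, integral causality)
bond 0 stroke at J2  (1-jn J2 has f-setter on 2)
bond 4 stroke at J2  (J2: bond 2 brought flow, rest push out)
bond 3 stroke at J1  (1-jn J1 has f-setter on 0)

#0 stroke→J2
#1 stroke→J1
#2 stroke→I1
#3 stroke→J1
#4 stroke→J2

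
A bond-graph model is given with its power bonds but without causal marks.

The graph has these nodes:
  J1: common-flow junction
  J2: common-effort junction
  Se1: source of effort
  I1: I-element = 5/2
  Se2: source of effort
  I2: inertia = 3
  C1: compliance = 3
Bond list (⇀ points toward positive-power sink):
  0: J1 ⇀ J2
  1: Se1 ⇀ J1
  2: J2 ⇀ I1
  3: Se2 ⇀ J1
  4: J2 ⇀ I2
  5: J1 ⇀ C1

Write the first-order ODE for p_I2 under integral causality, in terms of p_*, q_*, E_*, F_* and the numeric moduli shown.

dp_I2/dt = E_Se1 + E_Se2 - q_C1/3

β1 |J1  (Se1 (Se) sets effort on bond)
β3 |J1  (Se2 fixes effort; stroke away)
β2 |I1  (prefer integral on I1)
β4 |I2  (I2 outputs flow p/I2)
β0 |J2  (closing 0-jn rule on J2)
β5 |J1  (1-jn J1 has f-setter on 0)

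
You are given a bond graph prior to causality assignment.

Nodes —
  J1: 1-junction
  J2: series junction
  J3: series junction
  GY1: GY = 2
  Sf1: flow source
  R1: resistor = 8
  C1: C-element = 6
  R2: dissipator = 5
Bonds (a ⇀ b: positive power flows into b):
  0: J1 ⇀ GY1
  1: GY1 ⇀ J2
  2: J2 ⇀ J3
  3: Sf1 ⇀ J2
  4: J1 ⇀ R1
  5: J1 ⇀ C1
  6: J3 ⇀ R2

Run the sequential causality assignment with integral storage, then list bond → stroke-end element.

#3 →Sf1  (Sf1 (Sf) sets flow on bond)
#1 →J2  (common-f at J2 fixed by 3)
#2 →J2  (common-f at J2 fixed by 3)
#6 →J3  (J3 flow already set via bond 2)
#0 →J1  (GY1 both-in/both-out from 1)
#5 →J1  (C1: C, integral causality)
#4 →R1  (J1 needs exactly one f-in)

b0 →J1
b1 →J2
b2 →J2
b3 →Sf1
b4 →R1
b5 →J1
b6 →J3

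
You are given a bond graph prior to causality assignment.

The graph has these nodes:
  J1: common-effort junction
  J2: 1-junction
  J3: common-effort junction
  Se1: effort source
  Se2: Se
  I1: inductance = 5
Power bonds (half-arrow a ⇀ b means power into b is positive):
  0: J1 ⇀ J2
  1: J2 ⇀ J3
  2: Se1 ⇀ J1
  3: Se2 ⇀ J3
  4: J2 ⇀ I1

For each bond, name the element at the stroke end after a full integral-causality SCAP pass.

bond 0 stroke→J2
bond 1 stroke→J2
bond 2 stroke→J1
bond 3 stroke→J3
bond 4 stroke→I1

b2 |J1  (source Se1 imposes e)
b3 |J3  (Se2 (Se) sets effort on bond)
b0 |J2  (J1: bond 2 brought effort, rest push out)
b1 |J2  (0-jn J3 has e-setter on 3)
b4 |I1  (closing 1-jn rule on J2)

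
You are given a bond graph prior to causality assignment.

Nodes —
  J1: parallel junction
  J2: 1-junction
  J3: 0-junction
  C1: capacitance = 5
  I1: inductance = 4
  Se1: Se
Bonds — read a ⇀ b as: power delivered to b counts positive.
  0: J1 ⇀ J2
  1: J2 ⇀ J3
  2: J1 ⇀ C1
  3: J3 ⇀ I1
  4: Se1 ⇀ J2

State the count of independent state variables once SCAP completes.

β4 →J2  (Se1: effort source, stroke at far end)
β2 →J1  (C1: C, integral causality)
β0 →J2  (0-jn J1 has e-setter on 2)
β1 →J3  (J2: last free bond brings flow in)
β3 →I1  (J3: bond 1 brought effort, rest push out)

2  (C1, I1 all integral)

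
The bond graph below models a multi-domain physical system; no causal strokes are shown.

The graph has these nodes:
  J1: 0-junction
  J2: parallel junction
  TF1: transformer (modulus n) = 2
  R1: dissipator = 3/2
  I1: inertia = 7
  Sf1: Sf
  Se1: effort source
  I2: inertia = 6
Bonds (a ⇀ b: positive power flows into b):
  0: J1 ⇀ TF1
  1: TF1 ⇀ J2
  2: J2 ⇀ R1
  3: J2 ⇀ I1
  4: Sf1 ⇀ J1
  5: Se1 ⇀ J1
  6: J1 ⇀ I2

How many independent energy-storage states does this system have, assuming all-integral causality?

2  (I1, I2 all integral)

bond 4 stroke→Sf1  (Sf1 (Sf) sets flow on bond)
bond 5 stroke→J1  (source Se1 imposes e)
bond 0 stroke→TF1  (0-jn J1 has e-setter on 5)
bond 6 stroke→I2  (common-e at J1 fixed by 5)
bond 1 stroke→J2  (through TF1, causality passes straight; one stroke at TF1)
bond 2 stroke→R1  (J2 effort already set via bond 1)
bond 3 stroke→I1  (0-jn J2 has e-setter on 1)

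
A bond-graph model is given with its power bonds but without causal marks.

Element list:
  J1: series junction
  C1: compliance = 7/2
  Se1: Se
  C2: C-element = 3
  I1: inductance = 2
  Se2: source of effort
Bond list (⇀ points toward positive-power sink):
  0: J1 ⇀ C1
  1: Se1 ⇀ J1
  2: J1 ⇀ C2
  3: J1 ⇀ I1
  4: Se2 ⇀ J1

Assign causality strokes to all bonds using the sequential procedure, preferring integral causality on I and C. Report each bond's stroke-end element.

#1 →J1  (Se1: effort source, stroke at far end)
#4 →J1  (Se2 fixes effort; stroke away)
#0 →J1  (prefer integral on C1)
#2 →J1  (prefer integral on C2)
#3 →I1  (J1: last free bond brings flow in)

b0 stroke→J1
b1 stroke→J1
b2 stroke→J1
b3 stroke→I1
b4 stroke→J1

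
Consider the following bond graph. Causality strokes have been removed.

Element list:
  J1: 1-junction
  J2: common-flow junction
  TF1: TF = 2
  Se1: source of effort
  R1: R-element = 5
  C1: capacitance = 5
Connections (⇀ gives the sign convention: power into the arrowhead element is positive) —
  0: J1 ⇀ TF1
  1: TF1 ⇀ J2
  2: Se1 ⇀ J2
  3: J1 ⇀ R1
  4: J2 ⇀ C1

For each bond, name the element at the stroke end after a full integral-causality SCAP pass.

β0 stroke at J1
β1 stroke at TF1
β2 stroke at J2
β3 stroke at R1
β4 stroke at J2

b2 |J2  (Se1 fixes effort; stroke away)
b4 |J2  (C1: C, integral causality)
b1 |TF1  (J2: last free bond brings flow in)
b0 |J1  (TF1 one-in-one-out from 1)
b3 |R1  (only one flow-in slot at J1)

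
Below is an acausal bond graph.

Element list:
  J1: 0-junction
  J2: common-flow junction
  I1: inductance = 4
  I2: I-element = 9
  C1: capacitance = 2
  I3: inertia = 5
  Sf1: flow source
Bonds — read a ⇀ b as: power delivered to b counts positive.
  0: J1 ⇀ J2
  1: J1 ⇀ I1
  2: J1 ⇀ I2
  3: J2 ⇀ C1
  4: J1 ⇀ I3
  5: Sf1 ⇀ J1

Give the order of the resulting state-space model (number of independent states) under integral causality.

4  (C1, I1, I2, I3 all integral)

β5 →Sf1  (Sf1 (Sf) sets flow on bond)
β1 →I1  (prefer integral on I1)
β2 →I2  (I2: I, integral causality)
β3 →J2  (prefer integral on C1)
β0 →J1  (only one flow-in slot at J2)
β4 →I3  (common-e at J1 fixed by 0)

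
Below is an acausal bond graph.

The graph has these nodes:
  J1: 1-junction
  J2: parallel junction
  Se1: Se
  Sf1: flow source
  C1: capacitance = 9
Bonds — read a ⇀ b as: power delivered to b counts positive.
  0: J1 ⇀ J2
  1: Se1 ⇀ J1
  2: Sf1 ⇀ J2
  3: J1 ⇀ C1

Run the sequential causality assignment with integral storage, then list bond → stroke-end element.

#0 →J2
#1 →J1
#2 →Sf1
#3 →J1

b1 stroke at J1  (Se1: effort source, stroke at far end)
b2 stroke at Sf1  (Sf1: flow source, stroke at near end)
b0 stroke at J2  (only one effort-in slot at J2)
b3 stroke at J1  (1-jn J1 has f-setter on 0)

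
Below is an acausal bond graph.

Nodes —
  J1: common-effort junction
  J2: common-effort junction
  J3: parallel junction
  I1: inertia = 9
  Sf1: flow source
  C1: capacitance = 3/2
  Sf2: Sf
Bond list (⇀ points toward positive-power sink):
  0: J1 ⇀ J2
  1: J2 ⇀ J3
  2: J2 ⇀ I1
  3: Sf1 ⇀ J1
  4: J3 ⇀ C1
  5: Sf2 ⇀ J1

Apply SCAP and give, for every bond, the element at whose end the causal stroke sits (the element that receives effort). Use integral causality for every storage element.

β3 stroke→Sf1  (Sf1 (Sf) sets flow on bond)
β5 stroke→Sf2  (source Sf2 imposes f)
β0 stroke→J1  (J1 needs exactly one e-in)
β2 stroke→I1  (prefer integral on I1)
β1 stroke→J2  (closing 0-jn rule on J2)
β4 stroke→J3  (J3 needs exactly one e-in)

#0 |J1
#1 |J2
#2 |I1
#3 |Sf1
#4 |J3
#5 |Sf2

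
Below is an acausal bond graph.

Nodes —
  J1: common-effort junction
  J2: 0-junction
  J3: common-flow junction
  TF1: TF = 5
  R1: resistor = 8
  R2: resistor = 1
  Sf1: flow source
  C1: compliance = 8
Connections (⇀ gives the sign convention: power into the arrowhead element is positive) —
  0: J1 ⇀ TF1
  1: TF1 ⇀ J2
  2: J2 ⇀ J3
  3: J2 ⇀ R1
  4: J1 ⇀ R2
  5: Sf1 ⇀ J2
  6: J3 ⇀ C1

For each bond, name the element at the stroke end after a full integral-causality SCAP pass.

bond 0 stroke→J1
bond 1 stroke→TF1
bond 2 stroke→J2
bond 3 stroke→R1
bond 4 stroke→R2
bond 5 stroke→Sf1
bond 6 stroke→J3

bond 5 stroke at Sf1  (Sf1 (Sf) sets flow on bond)
bond 6 stroke at J3  (C1 outputs effort q/C1)
bond 2 stroke at J2  (only one flow-in slot at J3)
bond 1 stroke at TF1  (common-e at J2 fixed by 2)
bond 3 stroke at R1  (J2 effort already set via bond 2)
bond 0 stroke at J1  (TF1 one-in-one-out from 1)
bond 4 stroke at R2  (0-jn J1 has e-setter on 0)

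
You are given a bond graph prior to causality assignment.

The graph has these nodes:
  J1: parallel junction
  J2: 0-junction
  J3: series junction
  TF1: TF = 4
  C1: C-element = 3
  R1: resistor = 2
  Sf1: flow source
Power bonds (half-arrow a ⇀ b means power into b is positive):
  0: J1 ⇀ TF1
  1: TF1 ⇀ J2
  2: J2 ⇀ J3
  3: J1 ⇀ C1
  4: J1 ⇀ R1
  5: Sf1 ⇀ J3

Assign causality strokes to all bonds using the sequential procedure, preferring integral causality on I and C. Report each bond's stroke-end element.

#5 →Sf1  (source Sf1 imposes f)
#2 →J3  (J3 flow already set via bond 5)
#1 →J2  (only one effort-in slot at J2)
#0 →TF1  (TF TF1: opposite of bond 1)
#3 →J1  (C1 outputs effort q/C1)
#4 →R1  (0-jn J1 has e-setter on 3)

#0 |TF1
#1 |J2
#2 |J3
#3 |J1
#4 |R1
#5 |Sf1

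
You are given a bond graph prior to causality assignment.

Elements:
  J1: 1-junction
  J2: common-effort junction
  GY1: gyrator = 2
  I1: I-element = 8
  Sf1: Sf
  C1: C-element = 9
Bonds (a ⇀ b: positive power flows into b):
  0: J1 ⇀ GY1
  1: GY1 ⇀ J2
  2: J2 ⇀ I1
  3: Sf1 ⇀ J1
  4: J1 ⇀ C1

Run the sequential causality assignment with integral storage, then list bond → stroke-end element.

#3 |Sf1  (source Sf1 imposes f)
#0 |J1  (J1: bond 3 brought flow, rest push out)
#4 |J1  (J1: bond 3 brought flow, rest push out)
#1 |J2  (GY1: gyrator matches bond 0)
#2 |I1  (J2: bond 1 brought effort, rest push out)

#0 →J1
#1 →J2
#2 →I1
#3 →Sf1
#4 →J1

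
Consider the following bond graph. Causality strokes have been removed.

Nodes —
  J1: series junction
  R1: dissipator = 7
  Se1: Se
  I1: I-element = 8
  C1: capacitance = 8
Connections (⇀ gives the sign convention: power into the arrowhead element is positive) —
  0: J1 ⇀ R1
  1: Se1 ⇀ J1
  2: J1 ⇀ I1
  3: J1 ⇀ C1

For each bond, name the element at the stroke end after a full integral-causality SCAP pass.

bond 1 stroke at J1  (source Se1 imposes e)
bond 2 stroke at I1  (prefer integral on I1)
bond 0 stroke at J1  (J1 flow already set via bond 2)
bond 3 stroke at J1  (1-jn J1 has f-setter on 2)

#0 |J1
#1 |J1
#2 |I1
#3 |J1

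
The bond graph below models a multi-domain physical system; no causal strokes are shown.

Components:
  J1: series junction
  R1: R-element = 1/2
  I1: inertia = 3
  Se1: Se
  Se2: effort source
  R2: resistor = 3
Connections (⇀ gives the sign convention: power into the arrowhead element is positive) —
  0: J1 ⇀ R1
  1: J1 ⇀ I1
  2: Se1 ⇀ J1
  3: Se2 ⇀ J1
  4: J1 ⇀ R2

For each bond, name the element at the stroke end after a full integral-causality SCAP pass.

bond 0 |J1
bond 1 |I1
bond 2 |J1
bond 3 |J1
bond 4 |J1

b2 →J1  (Se1 fixes effort; stroke away)
b3 →J1  (Se2: effort source, stroke at far end)
b1 →I1  (I1: I, integral causality)
b0 →J1  (1-jn J1 has f-setter on 1)
b4 →J1  (J1: bond 1 brought flow, rest push out)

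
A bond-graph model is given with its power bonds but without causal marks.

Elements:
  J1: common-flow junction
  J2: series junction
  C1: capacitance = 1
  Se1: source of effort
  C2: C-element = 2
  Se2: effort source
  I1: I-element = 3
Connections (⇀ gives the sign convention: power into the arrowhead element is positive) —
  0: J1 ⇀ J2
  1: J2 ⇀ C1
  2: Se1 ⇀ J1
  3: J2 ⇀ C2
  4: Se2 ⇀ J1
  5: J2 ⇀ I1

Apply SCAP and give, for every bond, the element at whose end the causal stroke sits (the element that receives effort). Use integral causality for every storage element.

bond 2 stroke at J1  (Se1 fixes effort; stroke away)
bond 4 stroke at J1  (Se2: effort source, stroke at far end)
bond 0 stroke at J2  (closing 1-jn rule on J1)
bond 1 stroke at J2  (C1 outputs effort q/C1)
bond 3 stroke at J2  (C2 outputs effort q/C2)
bond 5 stroke at I1  (closing 1-jn rule on J2)

b0 stroke→J2
b1 stroke→J2
b2 stroke→J1
b3 stroke→J2
b4 stroke→J1
b5 stroke→I1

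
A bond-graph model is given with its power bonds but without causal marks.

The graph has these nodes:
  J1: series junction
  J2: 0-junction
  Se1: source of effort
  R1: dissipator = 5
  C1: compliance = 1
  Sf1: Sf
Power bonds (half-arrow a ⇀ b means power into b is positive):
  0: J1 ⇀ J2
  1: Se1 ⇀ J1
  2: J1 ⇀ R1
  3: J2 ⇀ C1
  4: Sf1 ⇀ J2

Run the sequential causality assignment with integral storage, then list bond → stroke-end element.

b0 stroke at J1
b1 stroke at J1
b2 stroke at R1
b3 stroke at J2
b4 stroke at Sf1

bond 1 stroke→J1  (source Se1 imposes e)
bond 4 stroke→Sf1  (source Sf1 imposes f)
bond 3 stroke→J2  (C1 integral (e out))
bond 0 stroke→J1  (0-jn J2 has e-setter on 3)
bond 2 stroke→R1  (J1: last free bond brings flow in)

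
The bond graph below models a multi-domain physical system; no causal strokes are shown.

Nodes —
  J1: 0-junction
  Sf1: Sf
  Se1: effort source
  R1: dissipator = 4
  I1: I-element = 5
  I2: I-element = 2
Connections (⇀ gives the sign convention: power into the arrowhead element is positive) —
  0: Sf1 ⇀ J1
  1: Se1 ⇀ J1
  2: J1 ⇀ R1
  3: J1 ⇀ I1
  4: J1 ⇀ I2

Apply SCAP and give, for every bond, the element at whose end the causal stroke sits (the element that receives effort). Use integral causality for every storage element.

bond 0 stroke at Sf1
bond 1 stroke at J1
bond 2 stroke at R1
bond 3 stroke at I1
bond 4 stroke at I2

#0 stroke→Sf1  (source Sf1 imposes f)
#1 stroke→J1  (source Se1 imposes e)
#2 stroke→R1  (J1: bond 1 brought effort, rest push out)
#3 stroke→I1  (J1 effort already set via bond 1)
#4 stroke→I2  (J1 effort already set via bond 1)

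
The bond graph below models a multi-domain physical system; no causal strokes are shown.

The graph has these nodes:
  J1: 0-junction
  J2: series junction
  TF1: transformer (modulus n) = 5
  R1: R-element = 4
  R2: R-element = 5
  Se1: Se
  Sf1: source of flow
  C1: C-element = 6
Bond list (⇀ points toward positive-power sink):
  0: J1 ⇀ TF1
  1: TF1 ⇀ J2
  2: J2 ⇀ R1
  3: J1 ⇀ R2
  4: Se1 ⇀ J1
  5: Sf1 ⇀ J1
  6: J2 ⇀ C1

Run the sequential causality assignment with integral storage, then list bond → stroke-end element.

bond 4 stroke→J1  (Se1 (Se) sets effort on bond)
bond 5 stroke→Sf1  (source Sf1 imposes f)
bond 0 stroke→TF1  (0-jn J1 has e-setter on 4)
bond 3 stroke→R2  (common-e at J1 fixed by 4)
bond 1 stroke→J2  (through TF1, causality passes straight; one stroke at TF1)
bond 6 stroke→J2  (C1: C, integral causality)
bond 2 stroke→R1  (closing 1-jn rule on J2)

β0 →TF1
β1 →J2
β2 →R1
β3 →R2
β4 →J1
β5 →Sf1
β6 →J2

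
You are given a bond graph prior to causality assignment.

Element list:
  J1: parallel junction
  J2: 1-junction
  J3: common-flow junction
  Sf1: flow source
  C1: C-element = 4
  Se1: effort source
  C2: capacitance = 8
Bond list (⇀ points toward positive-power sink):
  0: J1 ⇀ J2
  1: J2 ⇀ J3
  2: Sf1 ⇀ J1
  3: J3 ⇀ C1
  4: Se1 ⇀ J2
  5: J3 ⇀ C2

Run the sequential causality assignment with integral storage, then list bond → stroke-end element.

#0 stroke→J1
#1 stroke→J2
#2 stroke→Sf1
#3 stroke→J3
#4 stroke→J2
#5 stroke→J3

β2 stroke at Sf1  (Sf1: flow source, stroke at near end)
β4 stroke at J2  (Se1 fixes effort; stroke away)
β0 stroke at J1  (closing 0-jn rule on J1)
β1 stroke at J2  (common-f at J2 fixed by 0)
β3 stroke at J3  (common-f at J3 fixed by 1)
β5 stroke at J3  (common-f at J3 fixed by 1)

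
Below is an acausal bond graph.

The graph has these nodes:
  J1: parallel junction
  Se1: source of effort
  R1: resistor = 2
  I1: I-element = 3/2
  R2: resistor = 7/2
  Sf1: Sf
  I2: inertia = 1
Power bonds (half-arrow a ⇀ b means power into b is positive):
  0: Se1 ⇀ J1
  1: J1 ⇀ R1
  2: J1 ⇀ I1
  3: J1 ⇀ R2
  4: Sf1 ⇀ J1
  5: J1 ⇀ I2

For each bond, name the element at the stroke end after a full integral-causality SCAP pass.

#0 stroke→J1  (source Se1 imposes e)
#4 stroke→Sf1  (Sf1 fixes flow; stroke at Sf1)
#1 stroke→R1  (J1: bond 0 brought effort, rest push out)
#2 stroke→I1  (J1: bond 0 brought effort, rest push out)
#3 stroke→R2  (0-jn J1 has e-setter on 0)
#5 stroke→I2  (common-e at J1 fixed by 0)

b0 |J1
b1 |R1
b2 |I1
b3 |R2
b4 |Sf1
b5 |I2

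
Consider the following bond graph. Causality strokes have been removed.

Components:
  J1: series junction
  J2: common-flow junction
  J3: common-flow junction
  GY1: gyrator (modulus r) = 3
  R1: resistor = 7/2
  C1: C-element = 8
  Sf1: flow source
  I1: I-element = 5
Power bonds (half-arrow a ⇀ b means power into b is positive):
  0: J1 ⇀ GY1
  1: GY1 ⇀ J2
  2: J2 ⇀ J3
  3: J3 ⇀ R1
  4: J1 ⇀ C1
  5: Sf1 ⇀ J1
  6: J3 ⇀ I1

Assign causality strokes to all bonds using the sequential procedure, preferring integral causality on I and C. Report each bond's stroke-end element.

b5 stroke→Sf1  (source Sf1 imposes f)
b0 stroke→J1  (common-f at J1 fixed by 5)
b4 stroke→J1  (common-f at J1 fixed by 5)
b1 stroke→J2  (through GY1, causality inverts; strokes same side of GY1)
b2 stroke→J3  (J2 needs exactly one f-in)
b6 stroke→I1  (I1 integral (f out))
b3 stroke→J3  (J3: bond 6 brought flow, rest push out)

#0 →J1
#1 →J2
#2 →J3
#3 →J3
#4 →J1
#5 →Sf1
#6 →I1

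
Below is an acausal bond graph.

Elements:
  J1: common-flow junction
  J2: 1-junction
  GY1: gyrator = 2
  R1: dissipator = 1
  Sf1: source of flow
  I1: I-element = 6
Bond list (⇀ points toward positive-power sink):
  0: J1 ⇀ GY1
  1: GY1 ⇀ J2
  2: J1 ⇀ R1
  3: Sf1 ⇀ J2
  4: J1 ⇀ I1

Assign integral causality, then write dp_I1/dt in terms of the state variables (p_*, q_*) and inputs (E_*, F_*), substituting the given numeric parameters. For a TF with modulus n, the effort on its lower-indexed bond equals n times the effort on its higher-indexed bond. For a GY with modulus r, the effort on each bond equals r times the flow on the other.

dp_I1/dt = -2*F_Sf1 - p_I1/6

b3 stroke at Sf1  (Sf1 (Sf) sets flow on bond)
b1 stroke at J2  (1-jn J2 has f-setter on 3)
b0 stroke at J1  (GY1: gyrator matches bond 1)
b4 stroke at I1  (I1 integral (f out))
b2 stroke at J1  (J1: bond 4 brought flow, rest push out)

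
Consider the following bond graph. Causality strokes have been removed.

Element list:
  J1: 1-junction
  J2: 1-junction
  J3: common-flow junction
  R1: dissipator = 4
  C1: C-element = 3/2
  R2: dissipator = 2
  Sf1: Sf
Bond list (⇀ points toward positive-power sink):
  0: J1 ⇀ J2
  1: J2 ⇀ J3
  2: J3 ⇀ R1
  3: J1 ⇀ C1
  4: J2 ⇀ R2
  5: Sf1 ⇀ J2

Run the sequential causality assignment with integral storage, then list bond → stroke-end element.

b0 |J2
b1 |J2
b2 |J3
b3 |J1
b4 |J2
b5 |Sf1

bond 5 →Sf1  (source Sf1 imposes f)
bond 0 →J2  (J2: bond 5 brought flow, rest push out)
bond 1 →J2  (J2: bond 5 brought flow, rest push out)
bond 4 →J2  (J2 flow already set via bond 5)
bond 2 →J3  (J3 flow already set via bond 1)
bond 3 →J1  (J1 flow already set via bond 0)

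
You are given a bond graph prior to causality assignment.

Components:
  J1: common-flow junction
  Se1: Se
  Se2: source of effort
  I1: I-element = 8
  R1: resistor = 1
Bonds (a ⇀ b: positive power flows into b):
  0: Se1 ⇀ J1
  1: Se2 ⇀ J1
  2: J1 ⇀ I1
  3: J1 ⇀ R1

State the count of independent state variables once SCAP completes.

1  (I1 all integral)

#0 stroke at J1  (source Se1 imposes e)
#1 stroke at J1  (Se2 fixes effort; stroke away)
#2 stroke at I1  (I1 integral (f out))
#3 stroke at J1  (J1 flow already set via bond 2)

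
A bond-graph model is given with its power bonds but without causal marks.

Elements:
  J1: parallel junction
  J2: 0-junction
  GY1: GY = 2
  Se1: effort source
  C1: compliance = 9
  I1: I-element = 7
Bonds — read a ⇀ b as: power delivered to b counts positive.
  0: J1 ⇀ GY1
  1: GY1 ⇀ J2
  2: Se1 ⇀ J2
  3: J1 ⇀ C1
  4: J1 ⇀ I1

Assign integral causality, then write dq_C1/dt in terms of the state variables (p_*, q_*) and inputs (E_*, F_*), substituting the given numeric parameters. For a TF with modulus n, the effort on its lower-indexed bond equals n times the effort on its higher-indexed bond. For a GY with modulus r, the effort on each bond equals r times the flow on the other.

β2 →J2  (Se1 (Se) sets effort on bond)
β1 →GY1  (common-e at J2 fixed by 2)
β0 →GY1  (GY GY1: same side as bond 1)
β3 →J1  (C1 integral (e out))
β4 →I1  (0-jn J1 has e-setter on 3)

dq_C1/dt = -E_Se1/2 - p_I1/7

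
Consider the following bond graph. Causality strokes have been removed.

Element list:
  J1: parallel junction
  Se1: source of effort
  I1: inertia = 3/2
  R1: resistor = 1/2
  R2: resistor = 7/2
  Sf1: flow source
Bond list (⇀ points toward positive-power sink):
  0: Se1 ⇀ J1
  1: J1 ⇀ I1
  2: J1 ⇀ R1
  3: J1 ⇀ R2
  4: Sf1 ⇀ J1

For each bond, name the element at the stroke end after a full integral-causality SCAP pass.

β0 stroke at J1
β1 stroke at I1
β2 stroke at R1
β3 stroke at R2
β4 stroke at Sf1

β0 stroke at J1  (Se1: effort source, stroke at far end)
β4 stroke at Sf1  (Sf1 (Sf) sets flow on bond)
β1 stroke at I1  (J1: bond 0 brought effort, rest push out)
β2 stroke at R1  (0-jn J1 has e-setter on 0)
β3 stroke at R2  (common-e at J1 fixed by 0)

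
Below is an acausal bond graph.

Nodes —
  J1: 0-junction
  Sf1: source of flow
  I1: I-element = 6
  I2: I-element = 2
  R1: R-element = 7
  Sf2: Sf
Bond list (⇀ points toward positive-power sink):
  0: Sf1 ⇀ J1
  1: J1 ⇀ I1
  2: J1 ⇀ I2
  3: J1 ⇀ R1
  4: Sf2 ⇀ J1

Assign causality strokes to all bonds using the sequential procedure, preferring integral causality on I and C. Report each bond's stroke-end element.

bond 0 |Sf1
bond 1 |I1
bond 2 |I2
bond 3 |J1
bond 4 |Sf2

bond 0 →Sf1  (Sf1 fixes flow; stroke at Sf1)
bond 4 →Sf2  (Sf2 (Sf) sets flow on bond)
bond 1 →I1  (I1: I, integral causality)
bond 2 →I2  (I2 outputs flow p/I2)
bond 3 →J1  (J1 needs exactly one e-in)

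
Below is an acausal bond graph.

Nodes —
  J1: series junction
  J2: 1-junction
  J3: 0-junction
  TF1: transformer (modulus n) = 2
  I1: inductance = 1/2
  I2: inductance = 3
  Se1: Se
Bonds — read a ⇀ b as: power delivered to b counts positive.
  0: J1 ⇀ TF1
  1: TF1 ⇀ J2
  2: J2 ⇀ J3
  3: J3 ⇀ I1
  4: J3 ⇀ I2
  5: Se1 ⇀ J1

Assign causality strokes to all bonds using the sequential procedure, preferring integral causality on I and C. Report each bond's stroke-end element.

bond 0 stroke→TF1
bond 1 stroke→J2
bond 2 stroke→J3
bond 3 stroke→I1
bond 4 stroke→I2
bond 5 stroke→J1

bond 5 stroke at J1  (Se1: effort source, stroke at far end)
bond 0 stroke at TF1  (J1 needs exactly one f-in)
bond 1 stroke at J2  (through TF1, causality passes straight; one stroke at TF1)
bond 2 stroke at J3  (J2: last free bond brings flow in)
bond 3 stroke at I1  (0-jn J3 has e-setter on 2)
bond 4 stroke at I2  (0-jn J3 has e-setter on 2)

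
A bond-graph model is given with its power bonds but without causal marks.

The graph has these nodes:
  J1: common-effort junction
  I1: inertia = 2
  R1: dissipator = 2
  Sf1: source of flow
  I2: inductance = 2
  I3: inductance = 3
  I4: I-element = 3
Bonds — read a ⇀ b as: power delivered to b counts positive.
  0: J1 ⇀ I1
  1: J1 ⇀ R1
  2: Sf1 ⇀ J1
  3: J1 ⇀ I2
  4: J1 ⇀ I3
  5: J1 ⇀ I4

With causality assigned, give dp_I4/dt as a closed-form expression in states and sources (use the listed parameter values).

#2 stroke→Sf1  (Sf1 (Sf) sets flow on bond)
#0 stroke→I1  (I1 integral (f out))
#3 stroke→I2  (I2: I, integral causality)
#4 stroke→I3  (prefer integral on I3)
#5 stroke→I4  (I4 outputs flow p/I4)
#1 stroke→J1  (only one effort-in slot at J1)

dp_I4/dt = 2*F_Sf1 - p_I1 - p_I2 - 2*p_I3/3 - 2*p_I4/3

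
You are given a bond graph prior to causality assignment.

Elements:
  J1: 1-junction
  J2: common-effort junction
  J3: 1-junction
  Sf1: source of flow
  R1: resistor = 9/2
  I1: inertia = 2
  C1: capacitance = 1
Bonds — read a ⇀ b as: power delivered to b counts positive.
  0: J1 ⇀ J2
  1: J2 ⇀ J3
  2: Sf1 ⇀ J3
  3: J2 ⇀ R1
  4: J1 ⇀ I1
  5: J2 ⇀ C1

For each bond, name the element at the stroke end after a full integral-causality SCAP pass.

β0 stroke→J1
β1 stroke→J3
β2 stroke→Sf1
β3 stroke→R1
β4 stroke→I1
β5 stroke→J2

b2 stroke at Sf1  (source Sf1 imposes f)
b1 stroke at J3  (1-jn J3 has f-setter on 2)
b4 stroke at I1  (I1 outputs flow p/I1)
b0 stroke at J1  (J1: bond 4 brought flow, rest push out)
b5 stroke at J2  (C1: C, integral causality)
b3 stroke at R1  (J2 effort already set via bond 5)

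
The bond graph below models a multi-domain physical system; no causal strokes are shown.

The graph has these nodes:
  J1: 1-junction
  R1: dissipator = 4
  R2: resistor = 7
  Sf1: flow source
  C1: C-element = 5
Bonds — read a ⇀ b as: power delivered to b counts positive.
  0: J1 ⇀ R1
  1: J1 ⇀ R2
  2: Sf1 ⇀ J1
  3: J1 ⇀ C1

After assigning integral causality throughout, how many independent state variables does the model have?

1  (C1 all integral)

b2 stroke at Sf1  (source Sf1 imposes f)
b0 stroke at J1  (J1 flow already set via bond 2)
b1 stroke at J1  (J1: bond 2 brought flow, rest push out)
b3 stroke at J1  (common-f at J1 fixed by 2)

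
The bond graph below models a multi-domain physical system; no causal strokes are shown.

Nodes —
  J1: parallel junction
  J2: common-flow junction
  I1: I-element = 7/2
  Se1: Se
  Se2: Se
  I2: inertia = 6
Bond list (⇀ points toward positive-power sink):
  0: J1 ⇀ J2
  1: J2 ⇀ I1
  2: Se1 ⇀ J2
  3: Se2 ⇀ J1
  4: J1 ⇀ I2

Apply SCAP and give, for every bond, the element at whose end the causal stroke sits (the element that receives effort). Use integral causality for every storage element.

bond 0 →J2
bond 1 →I1
bond 2 →J2
bond 3 →J1
bond 4 →I2

bond 2 →J2  (Se1 fixes effort; stroke away)
bond 3 →J1  (source Se2 imposes e)
bond 0 →J2  (J1: bond 3 brought effort, rest push out)
bond 4 →I2  (0-jn J1 has e-setter on 3)
bond 1 →I1  (J2 needs exactly one f-in)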